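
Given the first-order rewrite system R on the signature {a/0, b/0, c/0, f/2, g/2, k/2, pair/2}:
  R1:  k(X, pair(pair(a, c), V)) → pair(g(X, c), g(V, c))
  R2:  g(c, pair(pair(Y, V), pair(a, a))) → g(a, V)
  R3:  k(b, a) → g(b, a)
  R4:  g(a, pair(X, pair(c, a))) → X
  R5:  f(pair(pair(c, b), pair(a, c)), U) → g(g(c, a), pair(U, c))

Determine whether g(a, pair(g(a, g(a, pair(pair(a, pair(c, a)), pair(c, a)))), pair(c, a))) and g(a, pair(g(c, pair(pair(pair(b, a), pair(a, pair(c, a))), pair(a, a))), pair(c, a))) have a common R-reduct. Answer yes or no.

yes — NF(t₁) = a, NF(t₂) = a

Reduce t₁ = g(a, pair(g(a, g(a, pair(pair(a, pair(c, a)), pair(c, a)))), pair(c, a))):
1. g(a, pair(g(a, g(a, pair(pair(a, pair(c, a)), pair(c, a)))), pair(c, a)))  →  g(a, g(a, pair(pair(a, pair(c, a)), pair(c, a))))   [R4 at ε]
2. g(a, g(a, pair(pair(a, pair(c, a)), pair(c, a))))  →  g(a, pair(a, pair(c, a)))   [R4 at 2]
3. g(a, pair(a, pair(c, a)))  →  a   [R4 at ε]

Reduce t₂ = g(a, pair(g(c, pair(pair(pair(b, a), pair(a, pair(c, a))), pair(a, a))), pair(c, a))):
1. g(a, pair(g(c, pair(pair(pair(b, a), pair(a, pair(c, a))), pair(a, a))), pair(c, a)))  →  g(c, pair(pair(pair(b, a), pair(a, pair(c, a))), pair(a, a)))   [R4 at ε]
2. g(c, pair(pair(pair(b, a), pair(a, pair(c, a))), pair(a, a)))  →  g(a, pair(a, pair(c, a)))   [R2 at ε]
3. g(a, pair(a, pair(c, a)))  →  a   [R4 at ε]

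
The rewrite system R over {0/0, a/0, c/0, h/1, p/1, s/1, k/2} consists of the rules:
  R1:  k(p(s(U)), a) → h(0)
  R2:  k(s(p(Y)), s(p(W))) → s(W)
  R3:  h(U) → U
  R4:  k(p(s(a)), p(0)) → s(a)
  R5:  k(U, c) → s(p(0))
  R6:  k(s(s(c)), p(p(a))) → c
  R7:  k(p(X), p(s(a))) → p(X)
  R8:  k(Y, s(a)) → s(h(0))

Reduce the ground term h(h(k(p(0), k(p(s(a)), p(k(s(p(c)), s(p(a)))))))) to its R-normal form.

1. h(h(k(p(0), k(p(s(a)), p(k(s(p(c)), s(p(a))))))))  →  h(k(p(0), k(p(s(a)), p(k(s(p(c)), s(p(a)))))))   [R3 at ε]
2. h(k(p(0), k(p(s(a)), p(k(s(p(c)), s(p(a)))))))  →  k(p(0), k(p(s(a)), p(k(s(p(c)), s(p(a))))))   [R3 at ε]
3. k(p(0), k(p(s(a)), p(k(s(p(c)), s(p(a))))))  →  k(p(0), k(p(s(a)), p(s(a))))   [R2 at 2.2.1]
4. k(p(0), k(p(s(a)), p(s(a))))  →  k(p(0), p(s(a)))   [R7 at 2]
5. k(p(0), p(s(a)))  →  p(0)   [R7 at ε]

p(0)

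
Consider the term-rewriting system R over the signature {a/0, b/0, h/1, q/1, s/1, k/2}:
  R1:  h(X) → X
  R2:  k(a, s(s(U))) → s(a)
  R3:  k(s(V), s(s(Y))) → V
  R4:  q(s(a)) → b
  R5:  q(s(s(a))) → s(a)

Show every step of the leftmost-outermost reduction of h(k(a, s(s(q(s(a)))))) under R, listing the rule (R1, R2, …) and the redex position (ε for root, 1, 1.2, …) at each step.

1. h(k(a, s(s(q(s(a))))))  →  k(a, s(s(q(s(a)))))   [R1 at ε]
2. k(a, s(s(q(s(a)))))  →  s(a)   [R2 at ε]

s(a)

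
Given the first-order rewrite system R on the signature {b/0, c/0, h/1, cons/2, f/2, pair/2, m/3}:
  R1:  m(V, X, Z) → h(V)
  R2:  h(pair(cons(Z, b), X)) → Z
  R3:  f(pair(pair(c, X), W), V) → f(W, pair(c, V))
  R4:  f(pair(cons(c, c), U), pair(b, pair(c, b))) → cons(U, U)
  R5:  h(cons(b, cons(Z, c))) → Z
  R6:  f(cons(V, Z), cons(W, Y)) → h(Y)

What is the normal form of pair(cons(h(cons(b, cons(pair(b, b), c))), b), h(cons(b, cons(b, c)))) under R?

1. pair(cons(h(cons(b, cons(pair(b, b), c))), b), h(cons(b, cons(b, c))))  →  pair(cons(pair(b, b), b), h(cons(b, cons(b, c))))   [R5 at 1.1]
2. pair(cons(pair(b, b), b), h(cons(b, cons(b, c))))  →  pair(cons(pair(b, b), b), b)   [R5 at 2]

pair(cons(pair(b, b), b), b)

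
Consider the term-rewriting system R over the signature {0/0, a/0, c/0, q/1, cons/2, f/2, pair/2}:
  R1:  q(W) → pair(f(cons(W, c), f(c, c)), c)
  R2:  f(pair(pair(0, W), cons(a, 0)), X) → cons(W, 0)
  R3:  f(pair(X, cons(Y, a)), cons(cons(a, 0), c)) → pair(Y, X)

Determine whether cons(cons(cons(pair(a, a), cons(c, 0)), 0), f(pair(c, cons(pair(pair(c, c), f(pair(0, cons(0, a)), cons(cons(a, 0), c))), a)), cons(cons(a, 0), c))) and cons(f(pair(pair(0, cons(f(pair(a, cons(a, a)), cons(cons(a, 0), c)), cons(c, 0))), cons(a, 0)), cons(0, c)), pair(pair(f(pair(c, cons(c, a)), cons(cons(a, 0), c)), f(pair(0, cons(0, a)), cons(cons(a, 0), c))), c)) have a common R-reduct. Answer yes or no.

yes — NF(t₁) = cons(cons(cons(pair(a, a), cons(c, 0)), 0), pair(pair(pair(c, c), pair(0, 0)), c)), NF(t₂) = cons(cons(cons(pair(a, a), cons(c, 0)), 0), pair(pair(pair(c, c), pair(0, 0)), c))

Reduce t₁ = cons(cons(cons(pair(a, a), cons(c, 0)), 0), f(pair(c, cons(pair(pair(c, c), f(pair(0, cons(0, a)), cons(cons(a, 0), c))), a)), cons(cons(a, 0), c))):
1. cons(cons(cons(pair(a, a), cons(c, 0)), 0), f(pair(c, cons(pair(pair(c, c), f(pair(0, cons(0, a)), cons(cons(a, 0), c))), a)), cons(cons(a, 0), c)))  →  cons(cons(cons(pair(a, a), cons(c, 0)), 0), pair(pair(pair(c, c), f(pair(0, cons(0, a)), cons(cons(a, 0), c))), c))   [R3 at 2]
2. cons(cons(cons(pair(a, a), cons(c, 0)), 0), pair(pair(pair(c, c), f(pair(0, cons(0, a)), cons(cons(a, 0), c))), c))  →  cons(cons(cons(pair(a, a), cons(c, 0)), 0), pair(pair(pair(c, c), pair(0, 0)), c))   [R3 at 2.1.2]

Reduce t₂ = cons(f(pair(pair(0, cons(f(pair(a, cons(a, a)), cons(cons(a, 0), c)), cons(c, 0))), cons(a, 0)), cons(0, c)), pair(pair(f(pair(c, cons(c, a)), cons(cons(a, 0), c)), f(pair(0, cons(0, a)), cons(cons(a, 0), c))), c)):
1. cons(f(pair(pair(0, cons(f(pair(a, cons(a, a)), cons(cons(a, 0), c)), cons(c, 0))), cons(a, 0)), cons(0, c)), pair(pair(f(pair(c, cons(c, a)), cons(cons(a, 0), c)), f(pair(0, cons(0, a)), cons(cons(a, 0), c))), c))  →  cons(cons(cons(f(pair(a, cons(a, a)), cons(cons(a, 0), c)), cons(c, 0)), 0), pair(pair(f(pair(c, cons(c, a)), cons(cons(a, 0), c)), f(pair(0, cons(0, a)), cons(cons(a, 0), c))), c))   [R2 at 1]
2. cons(cons(cons(f(pair(a, cons(a, a)), cons(cons(a, 0), c)), cons(c, 0)), 0), pair(pair(f(pair(c, cons(c, a)), cons(cons(a, 0), c)), f(pair(0, cons(0, a)), cons(cons(a, 0), c))), c))  →  cons(cons(cons(pair(a, a), cons(c, 0)), 0), pair(pair(f(pair(c, cons(c, a)), cons(cons(a, 0), c)), f(pair(0, cons(0, a)), cons(cons(a, 0), c))), c))   [R3 at 1.1.1]
3. cons(cons(cons(pair(a, a), cons(c, 0)), 0), pair(pair(f(pair(c, cons(c, a)), cons(cons(a, 0), c)), f(pair(0, cons(0, a)), cons(cons(a, 0), c))), c))  →  cons(cons(cons(pair(a, a), cons(c, 0)), 0), pair(pair(pair(c, c), f(pair(0, cons(0, a)), cons(cons(a, 0), c))), c))   [R3 at 2.1.1]
4. cons(cons(cons(pair(a, a), cons(c, 0)), 0), pair(pair(pair(c, c), f(pair(0, cons(0, a)), cons(cons(a, 0), c))), c))  →  cons(cons(cons(pair(a, a), cons(c, 0)), 0), pair(pair(pair(c, c), pair(0, 0)), c))   [R3 at 2.1.2]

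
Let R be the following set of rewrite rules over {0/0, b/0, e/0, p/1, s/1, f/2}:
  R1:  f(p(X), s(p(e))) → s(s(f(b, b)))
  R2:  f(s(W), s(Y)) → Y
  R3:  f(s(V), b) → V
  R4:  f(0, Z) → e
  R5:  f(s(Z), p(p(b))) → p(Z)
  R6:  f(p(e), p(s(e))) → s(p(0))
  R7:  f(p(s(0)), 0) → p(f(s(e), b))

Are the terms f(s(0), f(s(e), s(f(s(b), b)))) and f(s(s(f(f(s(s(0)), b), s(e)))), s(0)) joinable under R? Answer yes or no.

Reduce t₁ = f(s(0), f(s(e), s(f(s(b), b)))):
1. f(s(0), f(s(e), s(f(s(b), b))))  →  f(s(0), f(s(b), b))   [R2 at 2]
2. f(s(0), f(s(b), b))  →  f(s(0), b)   [R3 at 2]
3. f(s(0), b)  →  0   [R3 at ε]

Reduce t₂ = f(s(s(f(f(s(s(0)), b), s(e)))), s(0)):
1. f(s(s(f(f(s(s(0)), b), s(e)))), s(0))  →  0   [R2 at ε]

yes — NF(t₁) = 0, NF(t₂) = 0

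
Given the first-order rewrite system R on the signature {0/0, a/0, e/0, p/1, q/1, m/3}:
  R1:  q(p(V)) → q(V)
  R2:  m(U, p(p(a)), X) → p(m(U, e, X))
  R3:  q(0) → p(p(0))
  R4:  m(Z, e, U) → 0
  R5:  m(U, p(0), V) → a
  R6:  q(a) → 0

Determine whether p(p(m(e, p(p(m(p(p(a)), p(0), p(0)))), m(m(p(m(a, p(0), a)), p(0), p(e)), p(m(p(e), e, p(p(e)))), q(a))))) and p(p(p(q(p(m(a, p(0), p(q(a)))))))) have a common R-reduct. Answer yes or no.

Reduce t₁ = p(p(m(e, p(p(m(p(p(a)), p(0), p(0)))), m(m(p(m(a, p(0), a)), p(0), p(e)), p(m(p(e), e, p(p(e)))), q(a))))):
1. p(p(m(e, p(p(m(p(p(a)), p(0), p(0)))), m(m(p(m(a, p(0), a)), p(0), p(e)), p(m(p(e), e, p(p(e)))), q(a)))))  →  p(p(m(e, p(p(a)), m(m(p(m(a, p(0), a)), p(0), p(e)), p(m(p(e), e, p(p(e)))), q(a)))))   [R5 at 1.1.2.1.1]
2. p(p(m(e, p(p(a)), m(m(p(m(a, p(0), a)), p(0), p(e)), p(m(p(e), e, p(p(e)))), q(a)))))  →  p(p(p(m(e, e, m(m(p(m(a, p(0), a)), p(0), p(e)), p(m(p(e), e, p(p(e)))), q(a))))))   [R2 at 1.1]
3. p(p(p(m(e, e, m(m(p(m(a, p(0), a)), p(0), p(e)), p(m(p(e), e, p(p(e)))), q(a))))))  →  p(p(p(0)))   [R4 at 1.1.1]

Reduce t₂ = p(p(p(q(p(m(a, p(0), p(q(a)))))))):
1. p(p(p(q(p(m(a, p(0), p(q(a))))))))  →  p(p(p(q(m(a, p(0), p(q(a)))))))   [R1 at 1.1.1]
2. p(p(p(q(m(a, p(0), p(q(a)))))))  →  p(p(p(q(a))))   [R5 at 1.1.1.1]
3. p(p(p(q(a))))  →  p(p(p(0)))   [R6 at 1.1.1]

yes — NF(t₁) = p(p(p(0))), NF(t₂) = p(p(p(0)))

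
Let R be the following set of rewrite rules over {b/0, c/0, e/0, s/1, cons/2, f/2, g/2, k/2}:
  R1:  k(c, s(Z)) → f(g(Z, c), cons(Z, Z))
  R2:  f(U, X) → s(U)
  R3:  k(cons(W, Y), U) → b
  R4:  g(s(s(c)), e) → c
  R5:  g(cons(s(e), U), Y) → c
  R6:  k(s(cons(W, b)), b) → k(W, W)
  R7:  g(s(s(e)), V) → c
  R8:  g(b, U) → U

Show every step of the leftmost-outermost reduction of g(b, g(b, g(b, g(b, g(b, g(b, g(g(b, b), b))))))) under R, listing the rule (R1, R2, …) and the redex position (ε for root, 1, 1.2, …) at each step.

1. g(b, g(b, g(b, g(b, g(b, g(b, g(g(b, b), b)))))))  →  g(b, g(b, g(b, g(b, g(b, g(g(b, b), b))))))   [R8 at ε]
2. g(b, g(b, g(b, g(b, g(b, g(g(b, b), b))))))  →  g(b, g(b, g(b, g(b, g(g(b, b), b)))))   [R8 at ε]
3. g(b, g(b, g(b, g(b, g(g(b, b), b)))))  →  g(b, g(b, g(b, g(g(b, b), b))))   [R8 at ε]
4. g(b, g(b, g(b, g(g(b, b), b))))  →  g(b, g(b, g(g(b, b), b)))   [R8 at ε]
5. g(b, g(b, g(g(b, b), b)))  →  g(b, g(g(b, b), b))   [R8 at ε]
6. g(b, g(g(b, b), b))  →  g(g(b, b), b)   [R8 at ε]
7. g(g(b, b), b)  →  g(b, b)   [R8 at 1]
8. g(b, b)  →  b   [R8 at ε]

b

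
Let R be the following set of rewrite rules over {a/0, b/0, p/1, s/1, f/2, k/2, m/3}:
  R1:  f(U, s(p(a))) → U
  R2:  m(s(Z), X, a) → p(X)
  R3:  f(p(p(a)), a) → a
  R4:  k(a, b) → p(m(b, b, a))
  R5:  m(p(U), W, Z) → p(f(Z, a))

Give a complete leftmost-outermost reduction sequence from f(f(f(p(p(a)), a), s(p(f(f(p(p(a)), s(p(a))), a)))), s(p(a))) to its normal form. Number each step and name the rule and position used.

a

1. f(f(f(p(p(a)), a), s(p(f(f(p(p(a)), s(p(a))), a)))), s(p(a)))  →  f(f(p(p(a)), a), s(p(f(f(p(p(a)), s(p(a))), a))))   [R1 at ε]
2. f(f(p(p(a)), a), s(p(f(f(p(p(a)), s(p(a))), a))))  →  f(a, s(p(f(f(p(p(a)), s(p(a))), a))))   [R3 at 1]
3. f(a, s(p(f(f(p(p(a)), s(p(a))), a))))  →  f(a, s(p(f(p(p(a)), a))))   [R1 at 2.1.1.1]
4. f(a, s(p(f(p(p(a)), a))))  →  f(a, s(p(a)))   [R3 at 2.1.1]
5. f(a, s(p(a)))  →  a   [R1 at ε]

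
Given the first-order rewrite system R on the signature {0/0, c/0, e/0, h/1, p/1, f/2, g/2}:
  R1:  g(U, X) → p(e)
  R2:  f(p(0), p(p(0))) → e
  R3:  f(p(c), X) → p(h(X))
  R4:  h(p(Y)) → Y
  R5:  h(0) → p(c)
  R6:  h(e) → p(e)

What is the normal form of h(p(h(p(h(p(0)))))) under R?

1. h(p(h(p(h(p(0))))))  →  h(p(h(p(0))))   [R4 at ε]
2. h(p(h(p(0))))  →  h(p(0))   [R4 at ε]
3. h(p(0))  →  0   [R4 at ε]

0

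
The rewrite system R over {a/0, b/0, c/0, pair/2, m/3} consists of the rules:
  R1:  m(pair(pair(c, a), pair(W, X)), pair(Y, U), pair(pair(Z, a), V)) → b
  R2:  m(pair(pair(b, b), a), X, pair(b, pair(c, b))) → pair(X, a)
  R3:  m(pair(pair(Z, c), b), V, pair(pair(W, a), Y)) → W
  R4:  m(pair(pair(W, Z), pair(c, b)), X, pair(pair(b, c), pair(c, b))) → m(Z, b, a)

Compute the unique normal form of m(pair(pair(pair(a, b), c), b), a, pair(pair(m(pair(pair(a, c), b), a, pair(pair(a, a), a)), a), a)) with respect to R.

1. m(pair(pair(pair(a, b), c), b), a, pair(pair(m(pair(pair(a, c), b), a, pair(pair(a, a), a)), a), a))  →  m(pair(pair(a, c), b), a, pair(pair(a, a), a))   [R3 at ε]
2. m(pair(pair(a, c), b), a, pair(pair(a, a), a))  →  a   [R3 at ε]

a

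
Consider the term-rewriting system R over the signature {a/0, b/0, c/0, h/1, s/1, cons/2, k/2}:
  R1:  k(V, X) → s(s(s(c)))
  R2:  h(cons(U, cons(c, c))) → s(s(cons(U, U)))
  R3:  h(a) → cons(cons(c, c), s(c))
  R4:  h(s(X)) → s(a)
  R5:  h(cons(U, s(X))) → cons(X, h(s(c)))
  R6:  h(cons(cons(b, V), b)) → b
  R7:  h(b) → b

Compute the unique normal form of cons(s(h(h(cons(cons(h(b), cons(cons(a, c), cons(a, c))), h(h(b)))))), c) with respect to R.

1. cons(s(h(h(cons(cons(h(b), cons(cons(a, c), cons(a, c))), h(h(b)))))), c)  →  cons(s(h(h(cons(cons(b, cons(cons(a, c), cons(a, c))), h(h(b)))))), c)   [R7 at 1.1.1.1.1.1]
2. cons(s(h(h(cons(cons(b, cons(cons(a, c), cons(a, c))), h(h(b)))))), c)  →  cons(s(h(h(cons(cons(b, cons(cons(a, c), cons(a, c))), h(b))))), c)   [R7 at 1.1.1.1.2.1]
3. cons(s(h(h(cons(cons(b, cons(cons(a, c), cons(a, c))), h(b))))), c)  →  cons(s(h(h(cons(cons(b, cons(cons(a, c), cons(a, c))), b)))), c)   [R7 at 1.1.1.1.2]
4. cons(s(h(h(cons(cons(b, cons(cons(a, c), cons(a, c))), b)))), c)  →  cons(s(h(b)), c)   [R6 at 1.1.1]
5. cons(s(h(b)), c)  →  cons(s(b), c)   [R7 at 1.1]

cons(s(b), c)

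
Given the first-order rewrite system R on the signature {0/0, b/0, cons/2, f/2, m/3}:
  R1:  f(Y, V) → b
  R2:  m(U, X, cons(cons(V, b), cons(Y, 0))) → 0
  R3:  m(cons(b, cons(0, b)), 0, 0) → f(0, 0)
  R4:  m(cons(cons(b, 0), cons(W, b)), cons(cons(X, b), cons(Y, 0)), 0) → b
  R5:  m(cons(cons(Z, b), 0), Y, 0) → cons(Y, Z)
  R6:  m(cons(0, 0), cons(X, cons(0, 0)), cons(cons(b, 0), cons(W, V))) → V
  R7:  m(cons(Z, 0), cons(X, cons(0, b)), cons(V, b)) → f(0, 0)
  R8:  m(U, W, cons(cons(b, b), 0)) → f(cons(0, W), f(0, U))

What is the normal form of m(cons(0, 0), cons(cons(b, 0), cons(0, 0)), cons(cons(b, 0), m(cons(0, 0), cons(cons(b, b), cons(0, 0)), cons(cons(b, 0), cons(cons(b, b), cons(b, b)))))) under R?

b

1. m(cons(0, 0), cons(cons(b, 0), cons(0, 0)), cons(cons(b, 0), m(cons(0, 0), cons(cons(b, b), cons(0, 0)), cons(cons(b, 0), cons(cons(b, b), cons(b, b))))))  →  m(cons(0, 0), cons(cons(b, 0), cons(0, 0)), cons(cons(b, 0), cons(b, b)))   [R6 at 3.2]
2. m(cons(0, 0), cons(cons(b, 0), cons(0, 0)), cons(cons(b, 0), cons(b, b)))  →  b   [R6 at ε]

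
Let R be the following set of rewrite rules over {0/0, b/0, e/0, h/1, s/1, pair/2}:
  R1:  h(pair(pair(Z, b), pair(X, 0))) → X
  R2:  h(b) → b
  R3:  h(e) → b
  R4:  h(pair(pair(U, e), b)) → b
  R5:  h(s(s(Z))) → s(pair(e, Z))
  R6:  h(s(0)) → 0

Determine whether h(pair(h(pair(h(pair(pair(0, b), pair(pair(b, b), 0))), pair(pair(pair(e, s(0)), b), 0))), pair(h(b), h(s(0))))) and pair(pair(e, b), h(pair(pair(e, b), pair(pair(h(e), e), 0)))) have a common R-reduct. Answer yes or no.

Reduce t₁ = h(pair(h(pair(h(pair(pair(0, b), pair(pair(b, b), 0))), pair(pair(pair(e, s(0)), b), 0))), pair(h(b), h(s(0))))):
1. h(pair(h(pair(h(pair(pair(0, b), pair(pair(b, b), 0))), pair(pair(pair(e, s(0)), b), 0))), pair(h(b), h(s(0)))))  →  h(pair(h(pair(pair(b, b), pair(pair(pair(e, s(0)), b), 0))), pair(h(b), h(s(0)))))   [R1 at 1.1.1.1]
2. h(pair(h(pair(pair(b, b), pair(pair(pair(e, s(0)), b), 0))), pair(h(b), h(s(0)))))  →  h(pair(pair(pair(e, s(0)), b), pair(h(b), h(s(0)))))   [R1 at 1.1]
3. h(pair(pair(pair(e, s(0)), b), pair(h(b), h(s(0)))))  →  h(pair(pair(pair(e, s(0)), b), pair(b, h(s(0)))))   [R2 at 1.2.1]
4. h(pair(pair(pair(e, s(0)), b), pair(b, h(s(0)))))  →  h(pair(pair(pair(e, s(0)), b), pair(b, 0)))   [R6 at 1.2.2]
5. h(pair(pair(pair(e, s(0)), b), pair(b, 0)))  →  b   [R1 at ε]

Reduce t₂ = pair(pair(e, b), h(pair(pair(e, b), pair(pair(h(e), e), 0)))):
1. pair(pair(e, b), h(pair(pair(e, b), pair(pair(h(e), e), 0))))  →  pair(pair(e, b), pair(h(e), e))   [R1 at 2]
2. pair(pair(e, b), pair(h(e), e))  →  pair(pair(e, b), pair(b, e))   [R3 at 2.1]

no — NF(t₁) = b, NF(t₂) = pair(pair(e, b), pair(b, e))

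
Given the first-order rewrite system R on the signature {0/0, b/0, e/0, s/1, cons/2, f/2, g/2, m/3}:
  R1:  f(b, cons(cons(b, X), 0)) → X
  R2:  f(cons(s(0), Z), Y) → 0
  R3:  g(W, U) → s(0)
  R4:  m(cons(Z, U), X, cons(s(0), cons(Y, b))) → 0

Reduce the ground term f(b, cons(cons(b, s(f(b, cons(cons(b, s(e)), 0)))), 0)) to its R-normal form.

1. f(b, cons(cons(b, s(f(b, cons(cons(b, s(e)), 0)))), 0))  →  s(f(b, cons(cons(b, s(e)), 0)))   [R1 at ε]
2. s(f(b, cons(cons(b, s(e)), 0)))  →  s(s(e))   [R1 at 1]

s(s(e))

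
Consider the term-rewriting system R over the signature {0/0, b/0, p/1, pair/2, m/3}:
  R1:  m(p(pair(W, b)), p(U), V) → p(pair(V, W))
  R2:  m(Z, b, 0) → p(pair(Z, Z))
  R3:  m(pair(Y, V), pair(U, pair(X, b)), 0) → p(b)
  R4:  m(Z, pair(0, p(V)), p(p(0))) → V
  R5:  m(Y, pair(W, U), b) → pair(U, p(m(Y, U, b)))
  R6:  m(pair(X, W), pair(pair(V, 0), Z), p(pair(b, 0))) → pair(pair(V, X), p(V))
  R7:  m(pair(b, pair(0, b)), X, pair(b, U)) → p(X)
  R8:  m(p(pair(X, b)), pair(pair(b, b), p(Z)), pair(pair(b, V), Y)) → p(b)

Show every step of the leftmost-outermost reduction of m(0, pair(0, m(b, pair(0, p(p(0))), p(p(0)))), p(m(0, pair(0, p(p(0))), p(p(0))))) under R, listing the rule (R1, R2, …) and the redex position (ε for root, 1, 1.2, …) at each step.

0

1. m(0, pair(0, m(b, pair(0, p(p(0))), p(p(0)))), p(m(0, pair(0, p(p(0))), p(p(0)))))  →  m(0, pair(0, p(0)), p(m(0, pair(0, p(p(0))), p(p(0)))))   [R4 at 2.2]
2. m(0, pair(0, p(0)), p(m(0, pair(0, p(p(0))), p(p(0)))))  →  m(0, pair(0, p(0)), p(p(0)))   [R4 at 3.1]
3. m(0, pair(0, p(0)), p(p(0)))  →  0   [R4 at ε]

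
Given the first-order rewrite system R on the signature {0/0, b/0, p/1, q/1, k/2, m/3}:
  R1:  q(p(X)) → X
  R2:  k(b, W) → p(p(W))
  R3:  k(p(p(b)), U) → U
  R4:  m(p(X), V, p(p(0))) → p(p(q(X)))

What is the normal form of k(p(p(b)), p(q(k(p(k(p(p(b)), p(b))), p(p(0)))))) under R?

p(p(0))

1. k(p(p(b)), p(q(k(p(k(p(p(b)), p(b))), p(p(0))))))  →  p(q(k(p(k(p(p(b)), p(b))), p(p(0)))))   [R3 at ε]
2. p(q(k(p(k(p(p(b)), p(b))), p(p(0)))))  →  p(q(k(p(p(b)), p(p(0)))))   [R3 at 1.1.1.1]
3. p(q(k(p(p(b)), p(p(0)))))  →  p(q(p(p(0))))   [R3 at 1.1]
4. p(q(p(p(0))))  →  p(p(0))   [R1 at 1]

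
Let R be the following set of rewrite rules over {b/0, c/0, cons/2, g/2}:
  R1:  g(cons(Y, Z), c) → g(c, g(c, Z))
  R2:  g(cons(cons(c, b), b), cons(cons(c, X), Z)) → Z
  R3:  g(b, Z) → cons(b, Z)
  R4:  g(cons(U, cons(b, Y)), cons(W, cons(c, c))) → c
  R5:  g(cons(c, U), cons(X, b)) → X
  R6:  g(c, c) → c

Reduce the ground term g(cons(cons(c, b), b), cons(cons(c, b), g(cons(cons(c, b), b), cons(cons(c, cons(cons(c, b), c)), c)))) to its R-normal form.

1. g(cons(cons(c, b), b), cons(cons(c, b), g(cons(cons(c, b), b), cons(cons(c, cons(cons(c, b), c)), c))))  →  g(cons(cons(c, b), b), cons(cons(c, cons(cons(c, b), c)), c))   [R2 at ε]
2. g(cons(cons(c, b), b), cons(cons(c, cons(cons(c, b), c)), c))  →  c   [R2 at ε]

c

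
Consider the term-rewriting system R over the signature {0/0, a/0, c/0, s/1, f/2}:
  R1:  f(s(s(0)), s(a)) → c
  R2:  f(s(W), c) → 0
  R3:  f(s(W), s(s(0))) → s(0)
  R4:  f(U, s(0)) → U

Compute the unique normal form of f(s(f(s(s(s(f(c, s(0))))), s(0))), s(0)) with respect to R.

s(s(s(s(c))))

1. f(s(f(s(s(s(f(c, s(0))))), s(0))), s(0))  →  s(f(s(s(s(f(c, s(0))))), s(0)))   [R4 at ε]
2. s(f(s(s(s(f(c, s(0))))), s(0)))  →  s(s(s(s(f(c, s(0))))))   [R4 at 1]
3. s(s(s(s(f(c, s(0))))))  →  s(s(s(s(c))))   [R4 at 1.1.1.1]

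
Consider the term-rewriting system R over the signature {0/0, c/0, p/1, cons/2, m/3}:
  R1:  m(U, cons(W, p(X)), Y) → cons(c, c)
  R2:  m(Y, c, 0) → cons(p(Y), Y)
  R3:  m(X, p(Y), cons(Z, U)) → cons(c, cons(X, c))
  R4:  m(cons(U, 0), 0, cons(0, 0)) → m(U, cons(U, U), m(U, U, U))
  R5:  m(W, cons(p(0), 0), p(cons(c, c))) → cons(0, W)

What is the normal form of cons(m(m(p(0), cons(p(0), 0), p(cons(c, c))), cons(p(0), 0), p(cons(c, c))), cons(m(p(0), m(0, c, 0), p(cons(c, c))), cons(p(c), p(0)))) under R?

1. cons(m(m(p(0), cons(p(0), 0), p(cons(c, c))), cons(p(0), 0), p(cons(c, c))), cons(m(p(0), m(0, c, 0), p(cons(c, c))), cons(p(c), p(0))))  →  cons(cons(0, m(p(0), cons(p(0), 0), p(cons(c, c)))), cons(m(p(0), m(0, c, 0), p(cons(c, c))), cons(p(c), p(0))))   [R5 at 1]
2. cons(cons(0, m(p(0), cons(p(0), 0), p(cons(c, c)))), cons(m(p(0), m(0, c, 0), p(cons(c, c))), cons(p(c), p(0))))  →  cons(cons(0, cons(0, p(0))), cons(m(p(0), m(0, c, 0), p(cons(c, c))), cons(p(c), p(0))))   [R5 at 1.2]
3. cons(cons(0, cons(0, p(0))), cons(m(p(0), m(0, c, 0), p(cons(c, c))), cons(p(c), p(0))))  →  cons(cons(0, cons(0, p(0))), cons(m(p(0), cons(p(0), 0), p(cons(c, c))), cons(p(c), p(0))))   [R2 at 2.1.2]
4. cons(cons(0, cons(0, p(0))), cons(m(p(0), cons(p(0), 0), p(cons(c, c))), cons(p(c), p(0))))  →  cons(cons(0, cons(0, p(0))), cons(cons(0, p(0)), cons(p(c), p(0))))   [R5 at 2.1]

cons(cons(0, cons(0, p(0))), cons(cons(0, p(0)), cons(p(c), p(0))))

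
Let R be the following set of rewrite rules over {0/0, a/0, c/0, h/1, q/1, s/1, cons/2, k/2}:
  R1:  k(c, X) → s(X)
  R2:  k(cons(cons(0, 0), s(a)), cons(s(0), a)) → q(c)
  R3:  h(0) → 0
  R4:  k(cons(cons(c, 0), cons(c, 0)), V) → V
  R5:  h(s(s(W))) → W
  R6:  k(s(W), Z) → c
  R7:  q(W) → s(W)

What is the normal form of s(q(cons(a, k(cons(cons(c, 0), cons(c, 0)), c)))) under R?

s(s(cons(a, c)))

1. s(q(cons(a, k(cons(cons(c, 0), cons(c, 0)), c))))  →  s(s(cons(a, k(cons(cons(c, 0), cons(c, 0)), c))))   [R7 at 1]
2. s(s(cons(a, k(cons(cons(c, 0), cons(c, 0)), c))))  →  s(s(cons(a, c)))   [R4 at 1.1.2]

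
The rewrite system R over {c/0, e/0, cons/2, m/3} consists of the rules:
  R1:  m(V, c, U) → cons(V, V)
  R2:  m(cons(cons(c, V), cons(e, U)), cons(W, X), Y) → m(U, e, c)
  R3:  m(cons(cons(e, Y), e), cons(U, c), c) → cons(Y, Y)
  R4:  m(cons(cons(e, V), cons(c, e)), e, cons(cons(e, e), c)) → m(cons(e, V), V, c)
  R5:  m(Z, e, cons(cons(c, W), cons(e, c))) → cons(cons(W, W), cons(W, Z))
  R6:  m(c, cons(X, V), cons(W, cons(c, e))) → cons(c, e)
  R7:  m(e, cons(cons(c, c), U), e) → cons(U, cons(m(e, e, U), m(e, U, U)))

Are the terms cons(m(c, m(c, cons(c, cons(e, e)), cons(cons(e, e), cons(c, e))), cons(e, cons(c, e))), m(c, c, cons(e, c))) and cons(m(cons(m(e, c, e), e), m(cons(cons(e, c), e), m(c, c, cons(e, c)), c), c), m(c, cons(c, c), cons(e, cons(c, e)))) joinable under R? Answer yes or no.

no — NF(t₁) = cons(cons(c, e), cons(c, c)), NF(t₂) = cons(cons(e, e), cons(c, e))

Reduce t₁ = cons(m(c, m(c, cons(c, cons(e, e)), cons(cons(e, e), cons(c, e))), cons(e, cons(c, e))), m(c, c, cons(e, c))):
1. cons(m(c, m(c, cons(c, cons(e, e)), cons(cons(e, e), cons(c, e))), cons(e, cons(c, e))), m(c, c, cons(e, c)))  →  cons(m(c, cons(c, e), cons(e, cons(c, e))), m(c, c, cons(e, c)))   [R6 at 1.2]
2. cons(m(c, cons(c, e), cons(e, cons(c, e))), m(c, c, cons(e, c)))  →  cons(cons(c, e), m(c, c, cons(e, c)))   [R6 at 1]
3. cons(cons(c, e), m(c, c, cons(e, c)))  →  cons(cons(c, e), cons(c, c))   [R1 at 2]

Reduce t₂ = cons(m(cons(m(e, c, e), e), m(cons(cons(e, c), e), m(c, c, cons(e, c)), c), c), m(c, cons(c, c), cons(e, cons(c, e)))):
1. cons(m(cons(m(e, c, e), e), m(cons(cons(e, c), e), m(c, c, cons(e, c)), c), c), m(c, cons(c, c), cons(e, cons(c, e))))  →  cons(m(cons(cons(e, e), e), m(cons(cons(e, c), e), m(c, c, cons(e, c)), c), c), m(c, cons(c, c), cons(e, cons(c, e))))   [R1 at 1.1.1]
2. cons(m(cons(cons(e, e), e), m(cons(cons(e, c), e), m(c, c, cons(e, c)), c), c), m(c, cons(c, c), cons(e, cons(c, e))))  →  cons(m(cons(cons(e, e), e), m(cons(cons(e, c), e), cons(c, c), c), c), m(c, cons(c, c), cons(e, cons(c, e))))   [R1 at 1.2.2]
3. cons(m(cons(cons(e, e), e), m(cons(cons(e, c), e), cons(c, c), c), c), m(c, cons(c, c), cons(e, cons(c, e))))  →  cons(m(cons(cons(e, e), e), cons(c, c), c), m(c, cons(c, c), cons(e, cons(c, e))))   [R3 at 1.2]
4. cons(m(cons(cons(e, e), e), cons(c, c), c), m(c, cons(c, c), cons(e, cons(c, e))))  →  cons(cons(e, e), m(c, cons(c, c), cons(e, cons(c, e))))   [R3 at 1]
5. cons(cons(e, e), m(c, cons(c, c), cons(e, cons(c, e))))  →  cons(cons(e, e), cons(c, e))   [R6 at 2]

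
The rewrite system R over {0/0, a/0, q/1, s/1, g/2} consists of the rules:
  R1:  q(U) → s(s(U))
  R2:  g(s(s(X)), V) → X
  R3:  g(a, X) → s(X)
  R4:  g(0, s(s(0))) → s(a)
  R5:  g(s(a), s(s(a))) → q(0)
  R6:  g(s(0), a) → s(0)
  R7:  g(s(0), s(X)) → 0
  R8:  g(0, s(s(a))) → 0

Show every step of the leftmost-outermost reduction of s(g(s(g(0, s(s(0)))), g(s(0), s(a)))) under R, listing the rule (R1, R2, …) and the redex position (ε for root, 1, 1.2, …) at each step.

s(a)

1. s(g(s(g(0, s(s(0)))), g(s(0), s(a))))  →  s(g(s(s(a)), g(s(0), s(a))))   [R4 at 1.1.1]
2. s(g(s(s(a)), g(s(0), s(a))))  →  s(a)   [R2 at 1]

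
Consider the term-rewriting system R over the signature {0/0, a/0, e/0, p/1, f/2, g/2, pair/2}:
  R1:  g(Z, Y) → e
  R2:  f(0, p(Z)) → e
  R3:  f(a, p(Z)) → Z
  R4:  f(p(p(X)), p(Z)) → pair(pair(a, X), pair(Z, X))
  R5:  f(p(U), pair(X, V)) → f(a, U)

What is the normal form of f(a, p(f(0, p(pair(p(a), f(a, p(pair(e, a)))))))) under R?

e

1. f(a, p(f(0, p(pair(p(a), f(a, p(pair(e, a))))))))  →  f(0, p(pair(p(a), f(a, p(pair(e, a))))))   [R3 at ε]
2. f(0, p(pair(p(a), f(a, p(pair(e, a))))))  →  e   [R2 at ε]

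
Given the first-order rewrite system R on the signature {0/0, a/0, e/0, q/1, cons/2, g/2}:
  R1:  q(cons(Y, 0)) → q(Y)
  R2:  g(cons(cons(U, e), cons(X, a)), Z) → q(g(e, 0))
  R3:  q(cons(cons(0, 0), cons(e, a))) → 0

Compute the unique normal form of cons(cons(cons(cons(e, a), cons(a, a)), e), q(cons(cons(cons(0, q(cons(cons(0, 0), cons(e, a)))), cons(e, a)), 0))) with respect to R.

1. cons(cons(cons(cons(e, a), cons(a, a)), e), q(cons(cons(cons(0, q(cons(cons(0, 0), cons(e, a)))), cons(e, a)), 0)))  →  cons(cons(cons(cons(e, a), cons(a, a)), e), q(cons(cons(0, q(cons(cons(0, 0), cons(e, a)))), cons(e, a))))   [R1 at 2]
2. cons(cons(cons(cons(e, a), cons(a, a)), e), q(cons(cons(0, q(cons(cons(0, 0), cons(e, a)))), cons(e, a))))  →  cons(cons(cons(cons(e, a), cons(a, a)), e), q(cons(cons(0, 0), cons(e, a))))   [R3 at 2.1.1.2]
3. cons(cons(cons(cons(e, a), cons(a, a)), e), q(cons(cons(0, 0), cons(e, a))))  →  cons(cons(cons(cons(e, a), cons(a, a)), e), 0)   [R3 at 2]

cons(cons(cons(cons(e, a), cons(a, a)), e), 0)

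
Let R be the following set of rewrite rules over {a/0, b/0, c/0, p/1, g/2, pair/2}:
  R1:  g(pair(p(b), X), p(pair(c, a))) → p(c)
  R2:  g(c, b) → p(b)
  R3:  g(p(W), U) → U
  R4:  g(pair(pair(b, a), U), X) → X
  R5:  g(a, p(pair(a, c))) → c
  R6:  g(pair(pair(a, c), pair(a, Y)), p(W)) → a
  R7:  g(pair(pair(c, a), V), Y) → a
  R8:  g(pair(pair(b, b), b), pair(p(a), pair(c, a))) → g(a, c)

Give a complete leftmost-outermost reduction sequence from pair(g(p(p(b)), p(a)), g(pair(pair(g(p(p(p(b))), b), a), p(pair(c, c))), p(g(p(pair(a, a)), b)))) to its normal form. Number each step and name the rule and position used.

pair(p(a), p(b))

1. pair(g(p(p(b)), p(a)), g(pair(pair(g(p(p(p(b))), b), a), p(pair(c, c))), p(g(p(pair(a, a)), b))))  →  pair(p(a), g(pair(pair(g(p(p(p(b))), b), a), p(pair(c, c))), p(g(p(pair(a, a)), b))))   [R3 at 1]
2. pair(p(a), g(pair(pair(g(p(p(p(b))), b), a), p(pair(c, c))), p(g(p(pair(a, a)), b))))  →  pair(p(a), g(pair(pair(b, a), p(pair(c, c))), p(g(p(pair(a, a)), b))))   [R3 at 2.1.1.1]
3. pair(p(a), g(pair(pair(b, a), p(pair(c, c))), p(g(p(pair(a, a)), b))))  →  pair(p(a), p(g(p(pair(a, a)), b)))   [R4 at 2]
4. pair(p(a), p(g(p(pair(a, a)), b)))  →  pair(p(a), p(b))   [R3 at 2.1]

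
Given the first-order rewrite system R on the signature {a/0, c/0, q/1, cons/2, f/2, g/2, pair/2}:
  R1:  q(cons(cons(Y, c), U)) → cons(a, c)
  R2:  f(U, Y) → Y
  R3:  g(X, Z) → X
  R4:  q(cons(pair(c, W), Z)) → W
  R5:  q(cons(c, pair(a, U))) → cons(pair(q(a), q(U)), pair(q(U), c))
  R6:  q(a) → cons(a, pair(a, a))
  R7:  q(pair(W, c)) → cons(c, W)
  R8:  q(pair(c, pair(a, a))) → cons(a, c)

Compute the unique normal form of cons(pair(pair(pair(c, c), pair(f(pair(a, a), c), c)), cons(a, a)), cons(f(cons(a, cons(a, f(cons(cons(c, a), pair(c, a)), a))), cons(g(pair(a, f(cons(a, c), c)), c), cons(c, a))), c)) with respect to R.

1. cons(pair(pair(pair(c, c), pair(f(pair(a, a), c), c)), cons(a, a)), cons(f(cons(a, cons(a, f(cons(cons(c, a), pair(c, a)), a))), cons(g(pair(a, f(cons(a, c), c)), c), cons(c, a))), c))  →  cons(pair(pair(pair(c, c), pair(c, c)), cons(a, a)), cons(f(cons(a, cons(a, f(cons(cons(c, a), pair(c, a)), a))), cons(g(pair(a, f(cons(a, c), c)), c), cons(c, a))), c))   [R2 at 1.1.2.1]
2. cons(pair(pair(pair(c, c), pair(c, c)), cons(a, a)), cons(f(cons(a, cons(a, f(cons(cons(c, a), pair(c, a)), a))), cons(g(pair(a, f(cons(a, c), c)), c), cons(c, a))), c))  →  cons(pair(pair(pair(c, c), pair(c, c)), cons(a, a)), cons(cons(g(pair(a, f(cons(a, c), c)), c), cons(c, a)), c))   [R2 at 2.1]
3. cons(pair(pair(pair(c, c), pair(c, c)), cons(a, a)), cons(cons(g(pair(a, f(cons(a, c), c)), c), cons(c, a)), c))  →  cons(pair(pair(pair(c, c), pair(c, c)), cons(a, a)), cons(cons(pair(a, f(cons(a, c), c)), cons(c, a)), c))   [R3 at 2.1.1]
4. cons(pair(pair(pair(c, c), pair(c, c)), cons(a, a)), cons(cons(pair(a, f(cons(a, c), c)), cons(c, a)), c))  →  cons(pair(pair(pair(c, c), pair(c, c)), cons(a, a)), cons(cons(pair(a, c), cons(c, a)), c))   [R2 at 2.1.1.2]

cons(pair(pair(pair(c, c), pair(c, c)), cons(a, a)), cons(cons(pair(a, c), cons(c, a)), c))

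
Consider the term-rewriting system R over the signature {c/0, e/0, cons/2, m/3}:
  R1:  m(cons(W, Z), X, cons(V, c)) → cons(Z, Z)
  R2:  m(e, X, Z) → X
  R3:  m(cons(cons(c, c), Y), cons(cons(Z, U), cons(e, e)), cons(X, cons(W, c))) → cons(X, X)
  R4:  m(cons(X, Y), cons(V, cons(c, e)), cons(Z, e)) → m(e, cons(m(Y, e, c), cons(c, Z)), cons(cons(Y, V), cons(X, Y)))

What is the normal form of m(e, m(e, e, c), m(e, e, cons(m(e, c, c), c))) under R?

e

1. m(e, m(e, e, c), m(e, e, cons(m(e, c, c), c)))  →  m(e, e, c)   [R2 at ε]
2. m(e, e, c)  →  e   [R2 at ε]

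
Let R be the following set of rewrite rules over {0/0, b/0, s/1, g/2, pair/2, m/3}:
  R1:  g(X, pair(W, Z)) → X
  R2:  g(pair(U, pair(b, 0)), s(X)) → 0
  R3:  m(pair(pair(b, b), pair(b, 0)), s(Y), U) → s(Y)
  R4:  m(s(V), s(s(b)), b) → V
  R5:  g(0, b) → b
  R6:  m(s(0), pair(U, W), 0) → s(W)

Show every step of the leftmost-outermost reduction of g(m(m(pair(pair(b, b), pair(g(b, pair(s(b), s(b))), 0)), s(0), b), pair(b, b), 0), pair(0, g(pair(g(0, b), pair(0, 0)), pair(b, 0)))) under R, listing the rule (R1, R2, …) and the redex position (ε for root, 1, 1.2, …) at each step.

s(b)

1. g(m(m(pair(pair(b, b), pair(g(b, pair(s(b), s(b))), 0)), s(0), b), pair(b, b), 0), pair(0, g(pair(g(0, b), pair(0, 0)), pair(b, 0))))  →  m(m(pair(pair(b, b), pair(g(b, pair(s(b), s(b))), 0)), s(0), b), pair(b, b), 0)   [R1 at ε]
2. m(m(pair(pair(b, b), pair(g(b, pair(s(b), s(b))), 0)), s(0), b), pair(b, b), 0)  →  m(m(pair(pair(b, b), pair(b, 0)), s(0), b), pair(b, b), 0)   [R1 at 1.1.2.1]
3. m(m(pair(pair(b, b), pair(b, 0)), s(0), b), pair(b, b), 0)  →  m(s(0), pair(b, b), 0)   [R3 at 1]
4. m(s(0), pair(b, b), 0)  →  s(b)   [R6 at ε]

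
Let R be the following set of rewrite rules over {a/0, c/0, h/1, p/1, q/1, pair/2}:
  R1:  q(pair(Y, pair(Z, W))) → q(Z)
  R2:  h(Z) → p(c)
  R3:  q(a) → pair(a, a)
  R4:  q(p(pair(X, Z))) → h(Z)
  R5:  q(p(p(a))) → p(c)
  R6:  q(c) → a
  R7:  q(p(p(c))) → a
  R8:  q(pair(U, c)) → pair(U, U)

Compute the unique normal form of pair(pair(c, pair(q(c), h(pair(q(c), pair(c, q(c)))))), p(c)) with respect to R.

1. pair(pair(c, pair(q(c), h(pair(q(c), pair(c, q(c)))))), p(c))  →  pair(pair(c, pair(a, h(pair(q(c), pair(c, q(c)))))), p(c))   [R6 at 1.2.1]
2. pair(pair(c, pair(a, h(pair(q(c), pair(c, q(c)))))), p(c))  →  pair(pair(c, pair(a, p(c))), p(c))   [R2 at 1.2.2]

pair(pair(c, pair(a, p(c))), p(c))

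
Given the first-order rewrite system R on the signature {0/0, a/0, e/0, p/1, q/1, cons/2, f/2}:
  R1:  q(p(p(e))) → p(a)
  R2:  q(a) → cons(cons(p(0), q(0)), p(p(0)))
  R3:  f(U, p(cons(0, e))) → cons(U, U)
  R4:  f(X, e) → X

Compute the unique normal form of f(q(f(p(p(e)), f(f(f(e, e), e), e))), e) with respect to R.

1. f(q(f(p(p(e)), f(f(f(e, e), e), e))), e)  →  q(f(p(p(e)), f(f(f(e, e), e), e)))   [R4 at ε]
2. q(f(p(p(e)), f(f(f(e, e), e), e)))  →  q(f(p(p(e)), f(f(e, e), e)))   [R4 at 1.2]
3. q(f(p(p(e)), f(f(e, e), e)))  →  q(f(p(p(e)), f(e, e)))   [R4 at 1.2]
4. q(f(p(p(e)), f(e, e)))  →  q(f(p(p(e)), e))   [R4 at 1.2]
5. q(f(p(p(e)), e))  →  q(p(p(e)))   [R4 at 1]
6. q(p(p(e)))  →  p(a)   [R1 at ε]

p(a)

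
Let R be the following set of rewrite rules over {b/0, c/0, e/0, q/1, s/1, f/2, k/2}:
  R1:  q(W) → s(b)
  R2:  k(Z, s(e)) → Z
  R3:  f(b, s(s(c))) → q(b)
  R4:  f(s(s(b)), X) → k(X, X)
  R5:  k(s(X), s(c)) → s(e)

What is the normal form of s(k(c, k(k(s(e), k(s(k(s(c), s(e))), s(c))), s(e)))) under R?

1. s(k(c, k(k(s(e), k(s(k(s(c), s(e))), s(c))), s(e))))  →  s(k(c, k(s(e), k(s(k(s(c), s(e))), s(c)))))   [R2 at 1.2]
2. s(k(c, k(s(e), k(s(k(s(c), s(e))), s(c)))))  →  s(k(c, k(s(e), s(e))))   [R5 at 1.2.2]
3. s(k(c, k(s(e), s(e))))  →  s(k(c, s(e)))   [R2 at 1.2]
4. s(k(c, s(e)))  →  s(c)   [R2 at 1]

s(c)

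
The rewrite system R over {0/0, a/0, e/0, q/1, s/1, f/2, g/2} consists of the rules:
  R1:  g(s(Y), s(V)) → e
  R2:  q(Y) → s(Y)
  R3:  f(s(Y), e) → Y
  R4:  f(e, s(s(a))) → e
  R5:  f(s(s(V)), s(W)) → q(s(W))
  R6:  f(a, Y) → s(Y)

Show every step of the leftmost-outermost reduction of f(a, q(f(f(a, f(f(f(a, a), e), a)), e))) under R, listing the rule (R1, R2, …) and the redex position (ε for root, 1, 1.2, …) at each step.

s(s(s(a)))

1. f(a, q(f(f(a, f(f(f(a, a), e), a)), e)))  →  s(q(f(f(a, f(f(f(a, a), e), a)), e)))   [R6 at ε]
2. s(q(f(f(a, f(f(f(a, a), e), a)), e)))  →  s(s(f(f(a, f(f(f(a, a), e), a)), e)))   [R2 at 1]
3. s(s(f(f(a, f(f(f(a, a), e), a)), e)))  →  s(s(f(s(f(f(f(a, a), e), a)), e)))   [R6 at 1.1.1]
4. s(s(f(s(f(f(f(a, a), e), a)), e)))  →  s(s(f(f(f(a, a), e), a)))   [R3 at 1.1]
5. s(s(f(f(f(a, a), e), a)))  →  s(s(f(f(s(a), e), a)))   [R6 at 1.1.1.1]
6. s(s(f(f(s(a), e), a)))  →  s(s(f(a, a)))   [R3 at 1.1.1]
7. s(s(f(a, a)))  →  s(s(s(a)))   [R6 at 1.1]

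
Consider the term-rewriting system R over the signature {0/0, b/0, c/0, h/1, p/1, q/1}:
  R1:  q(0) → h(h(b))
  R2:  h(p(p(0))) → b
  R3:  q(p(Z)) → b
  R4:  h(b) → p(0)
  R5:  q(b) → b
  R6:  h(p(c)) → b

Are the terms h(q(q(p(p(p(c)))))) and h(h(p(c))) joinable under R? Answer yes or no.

Reduce t₁ = h(q(q(p(p(p(c)))))):
1. h(q(q(p(p(p(c))))))  →  h(q(b))   [R3 at 1.1]
2. h(q(b))  →  h(b)   [R5 at 1]
3. h(b)  →  p(0)   [R4 at ε]

Reduce t₂ = h(h(p(c))):
1. h(h(p(c)))  →  h(b)   [R6 at 1]
2. h(b)  →  p(0)   [R4 at ε]

yes — NF(t₁) = p(0), NF(t₂) = p(0)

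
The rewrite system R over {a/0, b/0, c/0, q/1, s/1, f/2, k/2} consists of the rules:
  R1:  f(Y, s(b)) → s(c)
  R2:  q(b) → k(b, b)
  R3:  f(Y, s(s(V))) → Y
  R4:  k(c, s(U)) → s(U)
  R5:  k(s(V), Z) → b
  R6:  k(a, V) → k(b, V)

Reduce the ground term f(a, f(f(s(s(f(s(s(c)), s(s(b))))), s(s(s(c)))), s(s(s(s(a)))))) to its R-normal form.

a

1. f(a, f(f(s(s(f(s(s(c)), s(s(b))))), s(s(s(c)))), s(s(s(s(a))))))  →  f(a, f(s(s(f(s(s(c)), s(s(b))))), s(s(s(c)))))   [R3 at 2]
2. f(a, f(s(s(f(s(s(c)), s(s(b))))), s(s(s(c)))))  →  f(a, s(s(f(s(s(c)), s(s(b))))))   [R3 at 2]
3. f(a, s(s(f(s(s(c)), s(s(b))))))  →  a   [R3 at ε]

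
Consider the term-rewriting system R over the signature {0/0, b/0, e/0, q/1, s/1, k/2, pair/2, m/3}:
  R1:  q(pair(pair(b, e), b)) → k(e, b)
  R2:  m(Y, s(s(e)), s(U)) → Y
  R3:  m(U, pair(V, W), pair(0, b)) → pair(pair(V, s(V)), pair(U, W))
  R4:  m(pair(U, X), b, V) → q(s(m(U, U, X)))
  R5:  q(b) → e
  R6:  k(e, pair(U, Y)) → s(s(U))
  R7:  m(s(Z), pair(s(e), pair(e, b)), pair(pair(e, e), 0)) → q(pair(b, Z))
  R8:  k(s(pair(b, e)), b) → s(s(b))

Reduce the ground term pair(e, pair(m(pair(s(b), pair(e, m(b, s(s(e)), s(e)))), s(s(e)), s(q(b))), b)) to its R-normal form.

1. pair(e, pair(m(pair(s(b), pair(e, m(b, s(s(e)), s(e)))), s(s(e)), s(q(b))), b))  →  pair(e, pair(pair(s(b), pair(e, m(b, s(s(e)), s(e)))), b))   [R2 at 2.1]
2. pair(e, pair(pair(s(b), pair(e, m(b, s(s(e)), s(e)))), b))  →  pair(e, pair(pair(s(b), pair(e, b)), b))   [R2 at 2.1.2.2]

pair(e, pair(pair(s(b), pair(e, b)), b))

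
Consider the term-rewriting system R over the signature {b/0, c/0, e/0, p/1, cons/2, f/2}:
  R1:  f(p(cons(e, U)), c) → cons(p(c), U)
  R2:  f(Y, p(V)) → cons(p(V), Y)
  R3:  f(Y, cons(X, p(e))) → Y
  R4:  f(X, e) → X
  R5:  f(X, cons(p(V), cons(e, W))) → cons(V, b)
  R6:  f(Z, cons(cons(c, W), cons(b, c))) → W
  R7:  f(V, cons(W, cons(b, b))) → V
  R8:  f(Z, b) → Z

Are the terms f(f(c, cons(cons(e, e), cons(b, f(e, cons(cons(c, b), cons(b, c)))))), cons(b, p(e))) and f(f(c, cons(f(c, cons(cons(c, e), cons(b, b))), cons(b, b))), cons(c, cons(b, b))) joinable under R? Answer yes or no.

yes — NF(t₁) = c, NF(t₂) = c

Reduce t₁ = f(f(c, cons(cons(e, e), cons(b, f(e, cons(cons(c, b), cons(b, c)))))), cons(b, p(e))):
1. f(f(c, cons(cons(e, e), cons(b, f(e, cons(cons(c, b), cons(b, c)))))), cons(b, p(e)))  →  f(c, cons(cons(e, e), cons(b, f(e, cons(cons(c, b), cons(b, c))))))   [R3 at ε]
2. f(c, cons(cons(e, e), cons(b, f(e, cons(cons(c, b), cons(b, c))))))  →  f(c, cons(cons(e, e), cons(b, b)))   [R6 at 2.2.2]
3. f(c, cons(cons(e, e), cons(b, b)))  →  c   [R7 at ε]

Reduce t₂ = f(f(c, cons(f(c, cons(cons(c, e), cons(b, b))), cons(b, b))), cons(c, cons(b, b))):
1. f(f(c, cons(f(c, cons(cons(c, e), cons(b, b))), cons(b, b))), cons(c, cons(b, b)))  →  f(c, cons(f(c, cons(cons(c, e), cons(b, b))), cons(b, b)))   [R7 at ε]
2. f(c, cons(f(c, cons(cons(c, e), cons(b, b))), cons(b, b)))  →  c   [R7 at ε]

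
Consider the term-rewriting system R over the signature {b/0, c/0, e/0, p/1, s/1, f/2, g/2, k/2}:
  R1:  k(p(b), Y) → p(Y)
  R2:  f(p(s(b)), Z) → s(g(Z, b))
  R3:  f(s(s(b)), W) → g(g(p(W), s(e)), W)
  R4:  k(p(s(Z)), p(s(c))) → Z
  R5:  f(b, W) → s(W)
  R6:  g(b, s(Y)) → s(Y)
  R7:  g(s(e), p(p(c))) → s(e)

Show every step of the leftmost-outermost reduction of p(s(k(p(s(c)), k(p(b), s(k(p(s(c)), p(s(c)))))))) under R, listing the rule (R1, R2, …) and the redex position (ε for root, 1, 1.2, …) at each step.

1. p(s(k(p(s(c)), k(p(b), s(k(p(s(c)), p(s(c))))))))  →  p(s(k(p(s(c)), p(s(k(p(s(c)), p(s(c))))))))   [R1 at 1.1.2]
2. p(s(k(p(s(c)), p(s(k(p(s(c)), p(s(c))))))))  →  p(s(k(p(s(c)), p(s(c)))))   [R4 at 1.1.2.1.1]
3. p(s(k(p(s(c)), p(s(c)))))  →  p(s(c))   [R4 at 1.1]

p(s(c))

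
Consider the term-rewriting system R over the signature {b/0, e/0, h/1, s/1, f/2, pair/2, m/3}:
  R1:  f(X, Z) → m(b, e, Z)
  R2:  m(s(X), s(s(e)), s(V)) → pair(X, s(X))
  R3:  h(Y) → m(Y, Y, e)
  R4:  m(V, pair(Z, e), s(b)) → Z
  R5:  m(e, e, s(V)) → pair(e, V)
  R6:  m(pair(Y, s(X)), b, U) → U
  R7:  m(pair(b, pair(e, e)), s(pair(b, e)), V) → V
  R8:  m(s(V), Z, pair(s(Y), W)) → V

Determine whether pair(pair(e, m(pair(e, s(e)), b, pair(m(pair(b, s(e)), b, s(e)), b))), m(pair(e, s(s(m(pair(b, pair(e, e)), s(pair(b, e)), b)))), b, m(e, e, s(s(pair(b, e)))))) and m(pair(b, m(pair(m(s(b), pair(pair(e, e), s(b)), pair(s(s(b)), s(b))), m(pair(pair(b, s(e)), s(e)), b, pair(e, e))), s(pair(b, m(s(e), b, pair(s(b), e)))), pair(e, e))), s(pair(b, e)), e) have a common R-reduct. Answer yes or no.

no — NF(t₁) = pair(pair(e, pair(s(e), b)), pair(e, s(pair(b, e)))), NF(t₂) = e

Reduce t₁ = pair(pair(e, m(pair(e, s(e)), b, pair(m(pair(b, s(e)), b, s(e)), b))), m(pair(e, s(s(m(pair(b, pair(e, e)), s(pair(b, e)), b)))), b, m(e, e, s(s(pair(b, e)))))):
1. pair(pair(e, m(pair(e, s(e)), b, pair(m(pair(b, s(e)), b, s(e)), b))), m(pair(e, s(s(m(pair(b, pair(e, e)), s(pair(b, e)), b)))), b, m(e, e, s(s(pair(b, e))))))  →  pair(pair(e, pair(m(pair(b, s(e)), b, s(e)), b)), m(pair(e, s(s(m(pair(b, pair(e, e)), s(pair(b, e)), b)))), b, m(e, e, s(s(pair(b, e))))))   [R6 at 1.2]
2. pair(pair(e, pair(m(pair(b, s(e)), b, s(e)), b)), m(pair(e, s(s(m(pair(b, pair(e, e)), s(pair(b, e)), b)))), b, m(e, e, s(s(pair(b, e))))))  →  pair(pair(e, pair(s(e), b)), m(pair(e, s(s(m(pair(b, pair(e, e)), s(pair(b, e)), b)))), b, m(e, e, s(s(pair(b, e))))))   [R6 at 1.2.1]
3. pair(pair(e, pair(s(e), b)), m(pair(e, s(s(m(pair(b, pair(e, e)), s(pair(b, e)), b)))), b, m(e, e, s(s(pair(b, e))))))  →  pair(pair(e, pair(s(e), b)), m(e, e, s(s(pair(b, e)))))   [R6 at 2]
4. pair(pair(e, pair(s(e), b)), m(e, e, s(s(pair(b, e)))))  →  pair(pair(e, pair(s(e), b)), pair(e, s(pair(b, e))))   [R5 at 2]

Reduce t₂ = m(pair(b, m(pair(m(s(b), pair(pair(e, e), s(b)), pair(s(s(b)), s(b))), m(pair(pair(b, s(e)), s(e)), b, pair(e, e))), s(pair(b, m(s(e), b, pair(s(b), e)))), pair(e, e))), s(pair(b, e)), e):
1. m(pair(b, m(pair(m(s(b), pair(pair(e, e), s(b)), pair(s(s(b)), s(b))), m(pair(pair(b, s(e)), s(e)), b, pair(e, e))), s(pair(b, m(s(e), b, pair(s(b), e)))), pair(e, e))), s(pair(b, e)), e)  →  m(pair(b, m(pair(b, m(pair(pair(b, s(e)), s(e)), b, pair(e, e))), s(pair(b, m(s(e), b, pair(s(b), e)))), pair(e, e))), s(pair(b, e)), e)   [R8 at 1.2.1.1]
2. m(pair(b, m(pair(b, m(pair(pair(b, s(e)), s(e)), b, pair(e, e))), s(pair(b, m(s(e), b, pair(s(b), e)))), pair(e, e))), s(pair(b, e)), e)  →  m(pair(b, m(pair(b, pair(e, e)), s(pair(b, m(s(e), b, pair(s(b), e)))), pair(e, e))), s(pair(b, e)), e)   [R6 at 1.2.1.2]
3. m(pair(b, m(pair(b, pair(e, e)), s(pair(b, m(s(e), b, pair(s(b), e)))), pair(e, e))), s(pair(b, e)), e)  →  m(pair(b, m(pair(b, pair(e, e)), s(pair(b, e)), pair(e, e))), s(pair(b, e)), e)   [R8 at 1.2.2.1.2]
4. m(pair(b, m(pair(b, pair(e, e)), s(pair(b, e)), pair(e, e))), s(pair(b, e)), e)  →  m(pair(b, pair(e, e)), s(pair(b, e)), e)   [R7 at 1.2]
5. m(pair(b, pair(e, e)), s(pair(b, e)), e)  →  e   [R7 at ε]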